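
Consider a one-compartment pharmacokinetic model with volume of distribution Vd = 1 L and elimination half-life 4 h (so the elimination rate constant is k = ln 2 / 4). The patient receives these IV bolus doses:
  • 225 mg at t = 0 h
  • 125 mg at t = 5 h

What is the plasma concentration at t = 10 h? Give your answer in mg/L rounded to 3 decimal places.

k = ln 2 / 4 = 0.17329 per h
Dose 1 (225 mg at t=0 h): 225·exp(−0.17329·10) = 39.775 mg/L
Dose 2 (125 mg at t=5 h): 125·exp(−0.17329·5) = 52.556 mg/L
C(10) = 39.775 + 52.556 = 92.331 mg/L

92.331 mg/L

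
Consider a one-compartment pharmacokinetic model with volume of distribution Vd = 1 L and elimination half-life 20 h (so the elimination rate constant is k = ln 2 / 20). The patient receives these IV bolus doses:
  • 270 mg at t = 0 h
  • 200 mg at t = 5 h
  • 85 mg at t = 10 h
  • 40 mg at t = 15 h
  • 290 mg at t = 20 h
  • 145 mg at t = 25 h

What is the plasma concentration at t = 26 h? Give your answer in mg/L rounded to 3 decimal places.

k = ln 2 / 20 = 0.03466 per h
Dose 1 (270 mg at t=0 h): 270·exp(−0.03466·26) = 109.654 mg/L
Dose 2 (200 mg at t=5 h): 200·exp(−0.03466·21) = 96.594 mg/L
Dose 3 (85 mg at t=10 h): 85·exp(−0.03466·16) = 48.820 mg/L
Dose 4 (40 mg at t=15 h): 40·exp(−0.03466·11) = 27.321 mg/L
Dose 5 (290 mg at t=20 h): 290·exp(−0.03466·6) = 235.553 mg/L
Dose 6 (145 mg at t=25 h): 145·exp(−0.03466·1) = 140.061 mg/L
C(26) = 109.654 + 96.594 + 48.820 + 27.321 + 235.553 + 140.061 = 658.002 mg/L

658.002 mg/L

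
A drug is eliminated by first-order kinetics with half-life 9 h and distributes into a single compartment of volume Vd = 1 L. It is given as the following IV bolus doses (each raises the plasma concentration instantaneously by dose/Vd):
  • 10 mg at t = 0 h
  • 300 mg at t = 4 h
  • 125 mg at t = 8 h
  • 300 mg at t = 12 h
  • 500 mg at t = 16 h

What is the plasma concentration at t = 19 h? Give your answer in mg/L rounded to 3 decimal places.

722.216 mg/L

k = ln 2 / 9 = 0.07702 per h
Dose 1 (10 mg at t=0 h): 10·exp(−0.07702·19) = 2.315 mg/L
Dose 2 (300 mg at t=4 h): 300·exp(−0.07702·15) = 94.494 mg/L
Dose 3 (125 mg at t=8 h): 125·exp(−0.07702·11) = 53.578 mg/L
Dose 4 (300 mg at t=12 h): 300·exp(−0.07702·7) = 174.979 mg/L
Dose 5 (500 mg at t=16 h): 500·exp(−0.07702·3) = 396.850 mg/L
C(19) = 2.315 + 94.494 + 53.578 + 174.979 + 396.850 = 722.216 mg/L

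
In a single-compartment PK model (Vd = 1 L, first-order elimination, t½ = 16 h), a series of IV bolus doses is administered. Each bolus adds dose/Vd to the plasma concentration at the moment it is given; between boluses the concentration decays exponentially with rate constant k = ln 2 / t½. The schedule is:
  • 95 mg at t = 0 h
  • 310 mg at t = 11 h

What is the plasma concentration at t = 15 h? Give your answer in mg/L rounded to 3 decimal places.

k = ln 2 / 16 = 0.04332 per h
Dose 1 (95 mg at t=0 h): 95·exp(−0.04332·15) = 49.603 mg/L
Dose 2 (310 mg at t=11 h): 310·exp(−0.04332·4) = 260.678 mg/L
C(15) = 49.603 + 260.678 = 310.281 mg/L

310.281 mg/L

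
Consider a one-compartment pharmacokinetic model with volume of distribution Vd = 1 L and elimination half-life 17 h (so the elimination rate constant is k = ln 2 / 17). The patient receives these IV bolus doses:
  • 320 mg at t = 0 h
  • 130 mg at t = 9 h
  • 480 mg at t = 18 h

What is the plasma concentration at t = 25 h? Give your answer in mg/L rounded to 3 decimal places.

543.990 mg/L

k = ln 2 / 17 = 0.04077 per h
Dose 1 (320 mg at t=0 h): 320·exp(−0.04077·25) = 115.467 mg/L
Dose 2 (130 mg at t=9 h): 130·exp(−0.04077·16) = 67.705 mg/L
Dose 3 (480 mg at t=18 h): 480·exp(−0.04077·7) = 360.818 mg/L
C(25) = 115.467 + 67.705 + 360.818 = 543.990 mg/L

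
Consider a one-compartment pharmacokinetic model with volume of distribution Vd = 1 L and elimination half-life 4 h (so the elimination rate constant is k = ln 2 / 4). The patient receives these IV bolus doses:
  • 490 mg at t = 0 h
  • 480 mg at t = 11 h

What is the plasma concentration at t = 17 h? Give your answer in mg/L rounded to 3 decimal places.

k = ln 2 / 4 = 0.17329 per h
Dose 1 (490 mg at t=0 h): 490·exp(−0.17329·17) = 25.752 mg/L
Dose 2 (480 mg at t=11 h): 480·exp(−0.17329·6) = 169.706 mg/L
C(17) = 25.752 + 169.706 = 195.458 mg/L

195.458 mg/L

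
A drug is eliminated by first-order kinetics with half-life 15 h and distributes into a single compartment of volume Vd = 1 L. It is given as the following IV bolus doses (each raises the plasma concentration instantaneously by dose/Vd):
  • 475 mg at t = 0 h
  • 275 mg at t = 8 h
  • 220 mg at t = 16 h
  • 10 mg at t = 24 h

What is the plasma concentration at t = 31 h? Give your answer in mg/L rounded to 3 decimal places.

325.630 mg/L

k = ln 2 / 15 = 0.04621 per h
Dose 1 (475 mg at t=0 h): 475·exp(−0.04621·31) = 113.387 mg/L
Dose 2 (275 mg at t=8 h): 275·exp(−0.04621·23) = 95.007 mg/L
Dose 3 (220 mg at t=16 h): 220·exp(−0.04621·15) = 110.000 mg/L
Dose 4 (10 mg at t=24 h): 10·exp(−0.04621·7) = 7.236 mg/L
C(31) = 113.387 + 95.007 + 110.000 + 7.236 = 325.630 mg/L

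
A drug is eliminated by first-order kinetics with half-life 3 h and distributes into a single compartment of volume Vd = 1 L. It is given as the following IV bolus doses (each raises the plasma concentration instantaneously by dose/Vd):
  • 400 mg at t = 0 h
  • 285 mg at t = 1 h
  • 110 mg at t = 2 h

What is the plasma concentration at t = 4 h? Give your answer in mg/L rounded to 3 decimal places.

370.536 mg/L

k = ln 2 / 3 = 0.23105 per h
Dose 1 (400 mg at t=0 h): 400·exp(−0.23105·4) = 158.740 mg/L
Dose 2 (285 mg at t=1 h): 285·exp(−0.23105·3) = 142.500 mg/L
Dose 3 (110 mg at t=2 h): 110·exp(−0.23105·2) = 69.296 mg/L
C(4) = 158.740 + 142.500 + 69.296 = 370.536 mg/L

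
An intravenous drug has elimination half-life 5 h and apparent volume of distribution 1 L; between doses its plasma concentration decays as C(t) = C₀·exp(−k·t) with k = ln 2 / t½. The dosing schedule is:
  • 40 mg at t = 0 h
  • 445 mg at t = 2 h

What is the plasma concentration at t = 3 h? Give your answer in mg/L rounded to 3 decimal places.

413.785 mg/L

k = ln 2 / 5 = 0.13863 per h
Dose 1 (40 mg at t=0 h): 40·exp(−0.13863·3) = 26.390 mg/L
Dose 2 (445 mg at t=2 h): 445·exp(−0.13863·1) = 387.395 mg/L
C(3) = 26.390 + 387.395 = 413.785 mg/L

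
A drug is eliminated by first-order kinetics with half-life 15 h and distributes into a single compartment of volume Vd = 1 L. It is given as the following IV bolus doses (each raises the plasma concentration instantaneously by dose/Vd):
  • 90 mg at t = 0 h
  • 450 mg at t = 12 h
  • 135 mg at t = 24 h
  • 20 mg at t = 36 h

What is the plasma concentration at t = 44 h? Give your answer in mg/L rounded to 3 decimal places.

k = ln 2 / 15 = 0.04621 per h
Dose 1 (90 mg at t=0 h): 90·exp(−0.04621·44) = 11.782 mg/L
Dose 2 (450 mg at t=12 h): 450·exp(−0.04621·32) = 102.569 mg/L
Dose 3 (135 mg at t=24 h): 135·exp(−0.04621·20) = 53.575 mg/L
Dose 4 (20 mg at t=36 h): 20·exp(−0.04621·8) = 13.819 mg/L
C(44) = 11.782 + 102.569 + 53.575 + 13.819 = 181.745 mg/L

181.745 mg/L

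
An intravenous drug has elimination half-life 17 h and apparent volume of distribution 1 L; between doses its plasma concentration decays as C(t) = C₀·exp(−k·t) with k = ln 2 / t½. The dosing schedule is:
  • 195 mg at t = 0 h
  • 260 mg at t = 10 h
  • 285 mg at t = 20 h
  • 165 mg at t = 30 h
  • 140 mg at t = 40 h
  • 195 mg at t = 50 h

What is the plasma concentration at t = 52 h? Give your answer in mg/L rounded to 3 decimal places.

k = ln 2 / 17 = 0.04077 per h
Dose 1 (195 mg at t=0 h): 195·exp(−0.04077·52) = 23.401 mg/L
Dose 2 (260 mg at t=10 h): 260·exp(−0.04077·42) = 46.909 mg/L
Dose 3 (285 mg at t=20 h): 285·exp(−0.04077·32) = 77.304 mg/L
Dose 4 (165 mg at t=30 h): 165·exp(−0.04077·22) = 67.285 mg/L
Dose 5 (140 mg at t=40 h): 140·exp(−0.04077·12) = 85.829 mg/L
Dose 6 (195 mg at t=50 h): 195·exp(−0.04077·2) = 179.729 mg/L
C(52) = 23.401 + 46.909 + 77.304 + 67.285 + 85.829 + 179.729 = 480.457 mg/L

480.457 mg/L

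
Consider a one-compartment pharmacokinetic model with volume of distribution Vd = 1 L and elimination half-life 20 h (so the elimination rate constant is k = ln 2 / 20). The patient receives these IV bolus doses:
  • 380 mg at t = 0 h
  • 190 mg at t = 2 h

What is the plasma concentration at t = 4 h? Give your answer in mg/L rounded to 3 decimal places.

k = ln 2 / 20 = 0.03466 per h
Dose 1 (380 mg at t=0 h): 380·exp(−0.03466·4) = 330.809 mg/L
Dose 2 (190 mg at t=2 h): 190·exp(−0.03466·2) = 177.276 mg/L
C(4) = 330.809 + 177.276 = 508.085 mg/L

508.085 mg/L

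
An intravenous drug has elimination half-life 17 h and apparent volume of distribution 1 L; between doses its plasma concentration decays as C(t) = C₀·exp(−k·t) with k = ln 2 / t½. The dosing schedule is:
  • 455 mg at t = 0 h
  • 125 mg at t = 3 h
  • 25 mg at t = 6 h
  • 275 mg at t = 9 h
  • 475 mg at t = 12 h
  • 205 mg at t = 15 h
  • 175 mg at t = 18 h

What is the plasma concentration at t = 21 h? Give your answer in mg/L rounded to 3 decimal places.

k = ln 2 / 17 = 0.04077 per h
Dose 1 (455 mg at t=0 h): 455·exp(−0.04077·21) = 193.264 mg/L
Dose 2 (125 mg at t=3 h): 125·exp(−0.04077·18) = 60.003 mg/L
Dose 3 (25 mg at t=6 h): 25·exp(−0.04077·15) = 13.562 mg/L
Dose 4 (275 mg at t=9 h): 275·exp(−0.04077·12) = 168.594 mg/L
Dose 5 (475 mg at t=12 h): 475·exp(−0.04077·9) = 329.098 mg/L
Dose 6 (205 mg at t=15 h): 205·exp(−0.04077·6) = 160.512 mg/L
Dose 7 (175 mg at t=18 h): 175·exp(−0.04077·3) = 154.851 mg/L
C(21) = 193.264 + 60.003 + 13.562 + 168.594 + 329.098 + 160.512 + 154.851 = 1079.884 mg/L

1079.884 mg/L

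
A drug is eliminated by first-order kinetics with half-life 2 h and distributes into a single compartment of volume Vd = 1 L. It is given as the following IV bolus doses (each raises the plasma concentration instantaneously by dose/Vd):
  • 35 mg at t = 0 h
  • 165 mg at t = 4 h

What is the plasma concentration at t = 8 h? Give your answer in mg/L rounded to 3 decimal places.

k = ln 2 / 2 = 0.34657 per h
Dose 1 (35 mg at t=0 h): 35·exp(−0.34657·8) = 2.188 mg/L
Dose 2 (165 mg at t=4 h): 165·exp(−0.34657·4) = 41.250 mg/L
C(8) = 2.188 + 41.250 = 43.438 mg/L

43.438 mg/L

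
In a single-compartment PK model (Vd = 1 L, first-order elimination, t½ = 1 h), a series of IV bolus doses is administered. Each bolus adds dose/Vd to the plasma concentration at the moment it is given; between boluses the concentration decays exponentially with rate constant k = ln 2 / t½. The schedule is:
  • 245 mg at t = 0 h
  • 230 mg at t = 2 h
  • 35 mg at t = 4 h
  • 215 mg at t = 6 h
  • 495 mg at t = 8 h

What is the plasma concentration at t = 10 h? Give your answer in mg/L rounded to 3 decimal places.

k = ln 2 / 1 = 0.69315 per h
Dose 1 (245 mg at t=0 h): 245·exp(−0.69315·10) = 0.239 mg/L
Dose 2 (230 mg at t=2 h): 230·exp(−0.69315·8) = 0.898 mg/L
Dose 3 (35 mg at t=4 h): 35·exp(−0.69315·6) = 0.547 mg/L
Dose 4 (215 mg at t=6 h): 215·exp(−0.69315·4) = 13.438 mg/L
Dose 5 (495 mg at t=8 h): 495·exp(−0.69315·2) = 123.750 mg/L
C(10) = 0.239 + 0.898 + 0.547 + 13.438 + 123.750 = 138.872 mg/L

138.872 mg/L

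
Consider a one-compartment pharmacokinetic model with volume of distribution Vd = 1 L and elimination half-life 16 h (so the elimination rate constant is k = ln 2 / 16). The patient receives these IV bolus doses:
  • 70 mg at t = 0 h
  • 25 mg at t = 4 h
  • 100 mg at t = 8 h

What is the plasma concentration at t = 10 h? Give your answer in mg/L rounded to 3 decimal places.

k = ln 2 / 16 = 0.04332 per h
Dose 1 (70 mg at t=0 h): 70·exp(−0.04332·10) = 45.389 mg/L
Dose 2 (25 mg at t=4 h): 25·exp(−0.04332·6) = 19.278 mg/L
Dose 3 (100 mg at t=8 h): 100·exp(−0.04332·2) = 91.700 mg/L
C(10) = 45.389 + 19.278 + 91.700 = 156.367 mg/L

156.367 mg/L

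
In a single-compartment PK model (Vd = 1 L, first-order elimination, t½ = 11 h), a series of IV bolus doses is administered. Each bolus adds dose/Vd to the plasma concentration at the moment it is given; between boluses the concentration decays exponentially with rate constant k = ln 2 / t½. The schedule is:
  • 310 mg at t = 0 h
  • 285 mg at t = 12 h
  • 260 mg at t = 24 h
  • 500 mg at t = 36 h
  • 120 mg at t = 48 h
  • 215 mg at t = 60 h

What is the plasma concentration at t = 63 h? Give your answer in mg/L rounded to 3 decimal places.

k = ln 2 / 11 = 0.06301 per h
Dose 1 (310 mg at t=0 h): 310·exp(−0.06301·63) = 5.852 mg/L
Dose 2 (285 mg at t=12 h): 285·exp(−0.06301·51) = 11.459 mg/L
Dose 3 (260 mg at t=24 h): 260·exp(−0.06301·39) = 22.268 mg/L
Dose 4 (500 mg at t=36 h): 500·exp(−0.06301·27) = 91.218 mg/L
Dose 5 (120 mg at t=48 h): 120·exp(−0.06301·15) = 46.632 mg/L
Dose 6 (215 mg at t=60 h): 215·exp(−0.06301·3) = 177.967 mg/L
C(63) = 5.852 + 11.459 + 22.268 + 91.218 + 46.632 + 177.967 = 355.396 mg/L

355.396 mg/L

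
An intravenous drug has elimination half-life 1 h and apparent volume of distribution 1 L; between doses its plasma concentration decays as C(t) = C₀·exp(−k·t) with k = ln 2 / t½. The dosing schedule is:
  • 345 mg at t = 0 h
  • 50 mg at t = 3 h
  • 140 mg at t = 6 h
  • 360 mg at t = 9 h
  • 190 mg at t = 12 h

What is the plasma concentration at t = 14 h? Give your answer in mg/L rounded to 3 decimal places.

59.342 mg/L

k = ln 2 / 1 = 0.69315 per h
Dose 1 (345 mg at t=0 h): 345·exp(−0.69315·14) = 0.021 mg/L
Dose 2 (50 mg at t=3 h): 50·exp(−0.69315·11) = 0.024 mg/L
Dose 3 (140 mg at t=6 h): 140·exp(−0.69315·8) = 0.547 mg/L
Dose 4 (360 mg at t=9 h): 360·exp(−0.69315·5) = 11.250 mg/L
Dose 5 (190 mg at t=12 h): 190·exp(−0.69315·2) = 47.500 mg/L
C(14) = 0.021 + 0.024 + 0.547 + 11.250 + 47.500 = 59.342 mg/L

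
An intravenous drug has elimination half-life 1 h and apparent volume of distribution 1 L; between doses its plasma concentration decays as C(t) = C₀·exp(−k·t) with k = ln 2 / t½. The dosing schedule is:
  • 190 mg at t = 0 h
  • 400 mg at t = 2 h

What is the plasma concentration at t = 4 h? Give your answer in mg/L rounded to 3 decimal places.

111.875 mg/L

k = ln 2 / 1 = 0.69315 per h
Dose 1 (190 mg at t=0 h): 190·exp(−0.69315·4) = 11.875 mg/L
Dose 2 (400 mg at t=2 h): 400·exp(−0.69315·2) = 100.000 mg/L
C(4) = 11.875 + 100.000 = 111.875 mg/L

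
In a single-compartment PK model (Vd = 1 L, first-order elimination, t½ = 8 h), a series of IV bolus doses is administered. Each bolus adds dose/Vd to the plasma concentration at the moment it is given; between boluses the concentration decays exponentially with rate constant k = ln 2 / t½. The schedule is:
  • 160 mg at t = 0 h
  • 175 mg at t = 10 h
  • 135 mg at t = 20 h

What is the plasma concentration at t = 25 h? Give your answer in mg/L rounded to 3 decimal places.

k = ln 2 / 8 = 0.08664 per h
Dose 1 (160 mg at t=0 h): 160·exp(−0.08664·25) = 18.340 mg/L
Dose 2 (175 mg at t=10 h): 175·exp(−0.08664·15) = 47.710 mg/L
Dose 3 (135 mg at t=20 h): 135·exp(−0.08664·5) = 87.537 mg/L
C(25) = 18.340 + 47.710 + 87.537 = 153.586 mg/L

153.586 mg/L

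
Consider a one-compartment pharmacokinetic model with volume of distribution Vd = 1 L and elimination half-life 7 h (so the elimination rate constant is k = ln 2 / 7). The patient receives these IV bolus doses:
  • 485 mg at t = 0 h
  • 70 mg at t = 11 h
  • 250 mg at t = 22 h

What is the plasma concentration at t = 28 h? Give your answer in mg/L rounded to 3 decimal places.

k = ln 2 / 7 = 0.09902 per h
Dose 1 (485 mg at t=0 h): 485·exp(−0.09902·28) = 30.312 mg/L
Dose 2 (70 mg at t=11 h): 70·exp(−0.09902·17) = 13.002 mg/L
Dose 3 (250 mg at t=22 h): 250·exp(−0.09902·6) = 138.011 mg/L
C(28) = 30.312 + 13.002 + 138.011 = 181.326 mg/L

181.326 mg/L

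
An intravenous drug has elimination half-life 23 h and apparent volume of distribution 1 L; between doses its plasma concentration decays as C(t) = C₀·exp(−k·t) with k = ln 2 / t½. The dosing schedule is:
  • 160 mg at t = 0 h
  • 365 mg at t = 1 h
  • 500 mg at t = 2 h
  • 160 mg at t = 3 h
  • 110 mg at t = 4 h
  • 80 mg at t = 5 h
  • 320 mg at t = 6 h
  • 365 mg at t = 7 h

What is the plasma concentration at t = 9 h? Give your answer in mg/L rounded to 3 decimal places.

k = ln 2 / 23 = 0.03014 per h
Dose 1 (160 mg at t=0 h): 160·exp(−0.03014·9) = 121.990 mg/L
Dose 2 (365 mg at t=1 h): 365·exp(−0.03014·8) = 286.805 mg/L
Dose 3 (500 mg at t=2 h): 500·exp(−0.03014·7) = 404.904 mg/L
Dose 4 (160 mg at t=3 h): 160·exp(−0.03014·6) = 133.534 mg/L
Dose 5 (110 mg at t=4 h): 110·exp(−0.03014·5) = 94.613 mg/L
Dose 6 (80 mg at t=5 h): 80·exp(−0.03014·4) = 70.915 mg/L
Dose 7 (320 mg at t=6 h): 320·exp(−0.03014·3) = 292.338 mg/L
Dose 8 (365 mg at t=7 h): 365·exp(−0.03014·2) = 343.650 mg/L
C(9) = 121.990 + 286.805 + 404.904 + 133.534 + 94.613 + 70.915 + 292.338 + 343.650 = 1748.749 mg/L

1748.749 mg/L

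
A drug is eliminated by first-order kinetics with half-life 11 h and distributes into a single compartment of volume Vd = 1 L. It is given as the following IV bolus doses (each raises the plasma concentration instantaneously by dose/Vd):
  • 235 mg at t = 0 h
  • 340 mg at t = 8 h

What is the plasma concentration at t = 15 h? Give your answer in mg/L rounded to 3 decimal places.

310.054 mg/L

k = ln 2 / 11 = 0.06301 per h
Dose 1 (235 mg at t=0 h): 235·exp(−0.06301·15) = 91.321 mg/L
Dose 2 (340 mg at t=8 h): 340·exp(−0.06301·7) = 218.733 mg/L
C(15) = 91.321 + 218.733 = 310.054 mg/L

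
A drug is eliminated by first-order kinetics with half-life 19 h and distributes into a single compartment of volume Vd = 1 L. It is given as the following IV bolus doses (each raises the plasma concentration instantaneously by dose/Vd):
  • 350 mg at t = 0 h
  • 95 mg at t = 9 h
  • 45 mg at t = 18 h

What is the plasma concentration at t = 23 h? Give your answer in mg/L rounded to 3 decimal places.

245.741 mg/L

k = ln 2 / 19 = 0.03648 per h
Dose 1 (350 mg at t=0 h): 350·exp(−0.03648·23) = 151.239 mg/L
Dose 2 (95 mg at t=9 h): 95·exp(−0.03648·14) = 57.005 mg/L
Dose 3 (45 mg at t=18 h): 45·exp(−0.03648·5) = 37.497 mg/L
C(23) = 151.239 + 57.005 + 37.497 = 245.741 mg/L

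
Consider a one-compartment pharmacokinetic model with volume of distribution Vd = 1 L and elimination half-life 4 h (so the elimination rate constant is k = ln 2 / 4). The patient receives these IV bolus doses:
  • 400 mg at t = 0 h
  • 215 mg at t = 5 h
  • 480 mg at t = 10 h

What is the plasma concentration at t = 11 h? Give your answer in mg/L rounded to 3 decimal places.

539.105 mg/L

k = ln 2 / 4 = 0.17329 per h
Dose 1 (400 mg at t=0 h): 400·exp(−0.17329·11) = 59.460 mg/L
Dose 2 (215 mg at t=5 h): 215·exp(−0.17329·6) = 76.014 mg/L
Dose 3 (480 mg at t=10 h): 480·exp(−0.17329·1) = 403.630 mg/L
C(11) = 59.460 + 76.014 + 403.630 = 539.105 mg/L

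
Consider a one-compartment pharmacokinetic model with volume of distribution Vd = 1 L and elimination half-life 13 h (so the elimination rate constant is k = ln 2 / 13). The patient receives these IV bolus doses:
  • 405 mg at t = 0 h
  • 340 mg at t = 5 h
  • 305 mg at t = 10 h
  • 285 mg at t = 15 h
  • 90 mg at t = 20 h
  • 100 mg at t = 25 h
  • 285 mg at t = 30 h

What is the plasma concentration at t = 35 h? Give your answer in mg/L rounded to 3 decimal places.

k = ln 2 / 13 = 0.05332 per h
Dose 1 (405 mg at t=0 h): 405·exp(−0.05332·35) = 62.660 mg/L
Dose 2 (340 mg at t=5 h): 340·exp(−0.05332·30) = 68.674 mg/L
Dose 3 (305 mg at t=10 h): 305·exp(−0.05332·25) = 80.426 mg/L
Dose 4 (285 mg at t=15 h): 285·exp(−0.05332·20) = 98.112 mg/L
Dose 5 (90 mg at t=20 h): 90·exp(−0.05332·15) = 40.448 mg/L
Dose 6 (100 mg at t=25 h): 100·exp(−0.05332·10) = 58.673 mg/L
Dose 7 (285 mg at t=30 h): 285·exp(−0.05332·5) = 218.305 mg/L
C(35) = 62.660 + 68.674 + 80.426 + 98.112 + 40.448 + 58.673 + 218.305 = 627.299 mg/L

627.299 mg/L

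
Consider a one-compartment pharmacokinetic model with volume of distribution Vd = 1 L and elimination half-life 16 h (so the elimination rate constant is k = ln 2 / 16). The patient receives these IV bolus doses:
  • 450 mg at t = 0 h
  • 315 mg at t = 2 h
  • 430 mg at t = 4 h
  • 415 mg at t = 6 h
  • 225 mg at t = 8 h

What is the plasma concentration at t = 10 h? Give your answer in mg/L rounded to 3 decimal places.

1401.401 mg/L

k = ln 2 / 16 = 0.04332 per h
Dose 1 (450 mg at t=0 h): 450·exp(−0.04332·10) = 291.789 mg/L
Dose 2 (315 mg at t=2 h): 315·exp(−0.04332·8) = 222.739 mg/L
Dose 3 (430 mg at t=4 h): 430·exp(−0.04332·6) = 331.575 mg/L
Dose 4 (415 mg at t=6 h): 415·exp(−0.04332·4) = 348.972 mg/L
Dose 5 (225 mg at t=8 h): 225·exp(−0.04332·2) = 206.326 mg/L
C(10) = 291.789 + 222.739 + 331.575 + 348.972 + 206.326 = 1401.401 mg/L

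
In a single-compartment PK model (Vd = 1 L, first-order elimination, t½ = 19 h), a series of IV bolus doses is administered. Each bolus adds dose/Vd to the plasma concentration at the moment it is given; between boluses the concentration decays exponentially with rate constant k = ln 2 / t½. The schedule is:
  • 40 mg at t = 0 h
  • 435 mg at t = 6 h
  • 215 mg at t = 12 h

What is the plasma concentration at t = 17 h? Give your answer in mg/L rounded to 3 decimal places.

k = ln 2 / 19 = 0.03648 per h
Dose 1 (40 mg at t=0 h): 40·exp(−0.03648·17) = 21.514 mg/L
Dose 2 (435 mg at t=6 h): 435·exp(−0.03648·11) = 291.212 mg/L
Dose 3 (215 mg at t=12 h): 215·exp(−0.03648·5) = 179.151 mg/L
C(17) = 21.514 + 291.212 + 179.151 = 491.877 mg/L

491.877 mg/L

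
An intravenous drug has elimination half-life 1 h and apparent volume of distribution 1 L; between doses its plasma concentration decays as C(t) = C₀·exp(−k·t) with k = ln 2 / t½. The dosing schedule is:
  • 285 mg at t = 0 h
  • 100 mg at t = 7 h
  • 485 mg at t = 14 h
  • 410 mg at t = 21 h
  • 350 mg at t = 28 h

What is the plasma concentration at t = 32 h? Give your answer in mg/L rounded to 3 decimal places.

k = ln 2 / 1 = 0.69315 per h
Dose 1 (285 mg at t=0 h): 285·exp(−0.69315·32) = 0.000 mg/L
Dose 2 (100 mg at t=7 h): 100·exp(−0.69315·25) = 0.000 mg/L
Dose 3 (485 mg at t=14 h): 485·exp(−0.69315·18) = 0.002 mg/L
Dose 4 (410 mg at t=21 h): 410·exp(−0.69315·11) = 0.200 mg/L
Dose 5 (350 mg at t=28 h): 350·exp(−0.69315·4) = 21.875 mg/L
C(32) = 0.000 + 0.000 + 0.002 + 0.200 + 21.875 = 22.077 mg/L

22.077 mg/L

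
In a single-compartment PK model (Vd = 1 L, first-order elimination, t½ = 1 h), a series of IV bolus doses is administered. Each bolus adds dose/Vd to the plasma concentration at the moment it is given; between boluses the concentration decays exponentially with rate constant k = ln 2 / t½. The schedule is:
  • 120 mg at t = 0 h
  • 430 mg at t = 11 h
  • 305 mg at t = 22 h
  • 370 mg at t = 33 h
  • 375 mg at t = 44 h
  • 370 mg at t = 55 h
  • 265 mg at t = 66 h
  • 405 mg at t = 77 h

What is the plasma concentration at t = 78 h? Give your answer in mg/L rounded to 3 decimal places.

202.565 mg/L

k = ln 2 / 1 = 0.69315 per h
Dose 1 (120 mg at t=0 h): 120·exp(−0.69315·78) = 0.000 mg/L
Dose 2 (430 mg at t=11 h): 430·exp(−0.69315·67) = 0.000 mg/L
Dose 3 (305 mg at t=22 h): 305·exp(−0.69315·56) = 0.000 mg/L
Dose 4 (370 mg at t=33 h): 370·exp(−0.69315·45) = 0.000 mg/L
Dose 5 (375 mg at t=44 h): 375·exp(−0.69315·34) = 0.000 mg/L
Dose 6 (370 mg at t=55 h): 370·exp(−0.69315·23) = 0.000 mg/L
Dose 7 (265 mg at t=66 h): 265·exp(−0.69315·12) = 0.065 mg/L
Dose 8 (405 mg at t=77 h): 405·exp(−0.69315·1) = 202.500 mg/L
C(78) = 0.000 + 0.000 + 0.000 + 0.000 + 0.000 + 0.000 + 0.065 + 202.500 = 202.565 mg/L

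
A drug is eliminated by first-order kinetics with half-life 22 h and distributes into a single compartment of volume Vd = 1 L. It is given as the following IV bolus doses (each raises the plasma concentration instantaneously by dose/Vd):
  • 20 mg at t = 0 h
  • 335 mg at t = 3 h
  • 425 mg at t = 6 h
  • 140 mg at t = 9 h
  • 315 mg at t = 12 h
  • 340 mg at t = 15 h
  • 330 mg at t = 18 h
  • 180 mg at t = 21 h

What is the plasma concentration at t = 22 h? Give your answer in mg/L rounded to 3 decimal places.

1511.691 mg/L

k = ln 2 / 22 = 0.03151 per h
Dose 1 (20 mg at t=0 h): 20·exp(−0.03151·22) = 10.000 mg/L
Dose 2 (335 mg at t=3 h): 335·exp(−0.03151·19) = 184.104 mg/L
Dose 3 (425 mg at t=6 h): 425·exp(−0.03151·16) = 256.719 mg/L
Dose 4 (140 mg at t=9 h): 140·exp(−0.03151·13) = 92.949 mg/L
Dose 5 (315 mg at t=12 h): 315·exp(−0.03151·10) = 229.868 mg/L
Dose 6 (340 mg at t=15 h): 340·exp(−0.03151·7) = 272.707 mg/L
Dose 7 (330 mg at t=18 h): 330·exp(−0.03151·4) = 290.925 mg/L
Dose 8 (180 mg at t=21 h): 180·exp(−0.03151·1) = 174.417 mg/L
C(22) = 10.000 + 184.104 + 256.719 + 92.949 + 229.868 + 272.707 + 290.925 + 174.417 = 1511.691 mg/L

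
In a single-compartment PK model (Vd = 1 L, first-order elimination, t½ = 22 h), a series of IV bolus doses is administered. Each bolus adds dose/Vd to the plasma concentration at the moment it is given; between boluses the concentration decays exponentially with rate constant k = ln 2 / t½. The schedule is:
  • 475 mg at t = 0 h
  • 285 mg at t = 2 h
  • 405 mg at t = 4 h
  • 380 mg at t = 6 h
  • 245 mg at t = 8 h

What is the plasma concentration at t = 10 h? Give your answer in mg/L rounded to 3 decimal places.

k = ln 2 / 22 = 0.03151 per h
Dose 1 (475 mg at t=0 h): 475·exp(−0.03151·10) = 346.627 mg/L
Dose 2 (285 mg at t=2 h): 285·exp(−0.03151·8) = 221.503 mg/L
Dose 3 (405 mg at t=4 h): 405·exp(−0.03151·6) = 335.240 mg/L
Dose 4 (380 mg at t=6 h): 380·exp(−0.03151·4) = 335.005 mg/L
Dose 5 (245 mg at t=8 h): 245·exp(−0.03151·2) = 230.038 mg/L
C(10) = 346.627 + 221.503 + 335.240 + 335.005 + 230.038 = 1468.412 mg/L

1468.412 mg/L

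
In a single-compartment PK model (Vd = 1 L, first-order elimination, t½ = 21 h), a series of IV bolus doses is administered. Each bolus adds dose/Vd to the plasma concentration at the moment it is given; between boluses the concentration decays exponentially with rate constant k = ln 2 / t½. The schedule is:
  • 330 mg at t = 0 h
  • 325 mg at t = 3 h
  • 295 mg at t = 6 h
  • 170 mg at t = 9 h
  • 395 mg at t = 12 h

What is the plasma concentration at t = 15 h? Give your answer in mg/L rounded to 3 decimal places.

k = ln 2 / 21 = 0.03301 per h
Dose 1 (330 mg at t=0 h): 330·exp(−0.03301·15) = 201.137 mg/L
Dose 2 (325 mg at t=3 h): 325·exp(−0.03301·12) = 218.709 mg/L
Dose 3 (295 mg at t=6 h): 295·exp(−0.03301·9) = 219.184 mg/L
Dose 4 (170 mg at t=9 h): 170·exp(−0.03301·6) = 139.457 mg/L
Dose 5 (395 mg at t=12 h): 395·exp(−0.03301·3) = 357.761 mg/L
C(15) = 201.137 + 218.709 + 219.184 + 139.457 + 357.761 = 1136.248 mg/L

1136.248 mg/L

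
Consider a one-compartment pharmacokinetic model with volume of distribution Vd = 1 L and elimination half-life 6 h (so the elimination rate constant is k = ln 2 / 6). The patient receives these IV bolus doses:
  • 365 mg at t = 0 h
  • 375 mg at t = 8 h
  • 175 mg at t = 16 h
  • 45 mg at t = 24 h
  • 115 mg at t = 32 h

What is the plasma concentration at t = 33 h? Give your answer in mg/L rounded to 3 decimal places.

171.863 mg/L

k = ln 2 / 6 = 0.11552 per h
Dose 1 (365 mg at t=0 h): 365·exp(−0.11552·33) = 8.065 mg/L
Dose 2 (375 mg at t=8 h): 375·exp(−0.11552·25) = 20.880 mg/L
Dose 3 (175 mg at t=16 h): 175·exp(−0.11552·17) = 24.554 mg/L
Dose 4 (45 mg at t=24 h): 45·exp(−0.11552·9) = 15.910 mg/L
Dose 5 (115 mg at t=32 h): 115·exp(−0.11552·1) = 102.453 mg/L
C(33) = 8.065 + 20.880 + 24.554 + 15.910 + 102.453 = 171.863 mg/L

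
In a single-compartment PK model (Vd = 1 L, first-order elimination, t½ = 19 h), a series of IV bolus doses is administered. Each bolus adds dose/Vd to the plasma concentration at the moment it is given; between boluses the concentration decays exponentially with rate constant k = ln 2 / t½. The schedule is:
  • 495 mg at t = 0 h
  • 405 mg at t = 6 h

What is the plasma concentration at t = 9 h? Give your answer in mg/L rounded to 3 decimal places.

719.476 mg/L

k = ln 2 / 19 = 0.03648 per h
Dose 1 (495 mg at t=0 h): 495·exp(−0.03648·9) = 356.461 mg/L
Dose 2 (405 mg at t=6 h): 405·exp(−0.03648·3) = 363.014 mg/L
C(9) = 356.461 + 363.014 = 719.476 mg/L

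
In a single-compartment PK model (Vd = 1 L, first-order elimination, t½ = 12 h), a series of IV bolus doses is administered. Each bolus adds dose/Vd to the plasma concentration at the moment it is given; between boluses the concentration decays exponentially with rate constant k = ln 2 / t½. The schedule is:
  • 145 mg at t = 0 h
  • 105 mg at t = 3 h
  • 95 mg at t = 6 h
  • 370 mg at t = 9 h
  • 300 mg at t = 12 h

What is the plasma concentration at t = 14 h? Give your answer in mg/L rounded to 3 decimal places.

724.515 mg/L

k = ln 2 / 12 = 0.05776 per h
Dose 1 (145 mg at t=0 h): 145·exp(−0.05776·14) = 64.590 mg/L
Dose 2 (105 mg at t=3 h): 105·exp(−0.05776·11) = 55.622 mg/L
Dose 3 (95 mg at t=6 h): 95·exp(−0.05776·8) = 59.846 mg/L
Dose 4 (370 mg at t=9 h): 370·exp(−0.05776·5) = 277.187 mg/L
Dose 5 (300 mg at t=12 h): 300·exp(−0.05776·2) = 267.270 mg/L
C(14) = 64.590 + 55.622 + 59.846 + 277.187 + 267.270 = 724.515 mg/L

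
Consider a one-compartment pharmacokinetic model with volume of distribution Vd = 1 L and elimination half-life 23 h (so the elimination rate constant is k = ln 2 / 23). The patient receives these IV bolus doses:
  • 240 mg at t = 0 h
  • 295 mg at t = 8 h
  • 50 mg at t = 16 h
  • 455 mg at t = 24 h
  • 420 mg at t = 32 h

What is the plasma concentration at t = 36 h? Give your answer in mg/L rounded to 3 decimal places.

k = ln 2 / 23 = 0.03014 per h
Dose 1 (240 mg at t=0 h): 240·exp(−0.03014·36) = 81.102 mg/L
Dose 2 (295 mg at t=8 h): 295·exp(−0.03014·28) = 126.868 mg/L
Dose 3 (50 mg at t=16 h): 50·exp(−0.03014·20) = 27.366 mg/L
Dose 4 (455 mg at t=24 h): 455·exp(−0.03014·12) = 316.922 mg/L
Dose 5 (420 mg at t=32 h): 420·exp(−0.03014·4) = 372.303 mg/L
C(36) = 81.102 + 126.868 + 27.366 + 316.922 + 372.303 = 924.560 mg/L

924.560 mg/L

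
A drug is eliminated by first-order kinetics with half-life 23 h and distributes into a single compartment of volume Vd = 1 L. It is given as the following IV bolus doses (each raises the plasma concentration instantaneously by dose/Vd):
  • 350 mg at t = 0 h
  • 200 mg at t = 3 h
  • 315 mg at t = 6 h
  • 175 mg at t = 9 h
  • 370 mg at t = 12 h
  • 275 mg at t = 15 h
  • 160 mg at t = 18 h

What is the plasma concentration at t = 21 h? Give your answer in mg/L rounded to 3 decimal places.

1282.252 mg/L

k = ln 2 / 23 = 0.03014 per h
Dose 1 (350 mg at t=0 h): 350·exp(−0.03014·21) = 185.872 mg/L
Dose 2 (200 mg at t=3 h): 200·exp(−0.03014·18) = 116.263 mg/L
Dose 3 (315 mg at t=6 h): 315·exp(−0.03014·15) = 200.441 mg/L
Dose 4 (175 mg at t=9 h): 175·exp(−0.03014·12) = 121.893 mg/L
Dose 5 (370 mg at t=12 h): 370·exp(−0.03014·9) = 282.103 mg/L
Dose 6 (275 mg at t=15 h): 275·exp(−0.03014·6) = 229.511 mg/L
Dose 7 (160 mg at t=18 h): 160·exp(−0.03014·3) = 146.169 mg/L
C(21) = 185.872 + 116.263 + 200.441 + 121.893 + 282.103 + 229.511 + 146.169 = 1282.252 mg/L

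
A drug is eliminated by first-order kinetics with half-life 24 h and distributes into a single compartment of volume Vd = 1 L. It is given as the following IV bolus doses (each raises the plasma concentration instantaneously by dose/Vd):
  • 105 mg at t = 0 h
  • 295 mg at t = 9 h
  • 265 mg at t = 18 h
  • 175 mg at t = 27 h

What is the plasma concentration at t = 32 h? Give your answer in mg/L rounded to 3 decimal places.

521.827 mg/L

k = ln 2 / 24 = 0.02888 per h
Dose 1 (105 mg at t=0 h): 105·exp(−0.02888·32) = 41.669 mg/L
Dose 2 (295 mg at t=9 h): 295·exp(−0.02888·23) = 151.822 mg/L
Dose 3 (265 mg at t=18 h): 265·exp(−0.02888·14) = 176.866 mg/L
Dose 4 (175 mg at t=27 h): 175·exp(−0.02888·5) = 151.469 mg/L
C(32) = 41.669 + 151.822 + 176.866 + 151.469 = 521.827 mg/L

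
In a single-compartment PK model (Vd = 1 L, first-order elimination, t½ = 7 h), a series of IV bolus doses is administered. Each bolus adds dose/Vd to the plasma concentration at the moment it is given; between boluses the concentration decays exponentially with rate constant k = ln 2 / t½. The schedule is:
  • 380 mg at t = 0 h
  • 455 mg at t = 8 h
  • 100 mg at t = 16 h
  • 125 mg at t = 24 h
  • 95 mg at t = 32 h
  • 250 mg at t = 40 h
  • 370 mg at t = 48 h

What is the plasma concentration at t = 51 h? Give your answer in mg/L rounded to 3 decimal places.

k = ln 2 / 7 = 0.09902 per h
Dose 1 (380 mg at t=0 h): 380·exp(−0.09902·51) = 2.435 mg/L
Dose 2 (455 mg at t=8 h): 455·exp(−0.09902·43) = 6.439 mg/L
Dose 3 (100 mg at t=16 h): 100·exp(−0.09902·35) = 3.125 mg/L
Dose 4 (125 mg at t=24 h): 125·exp(−0.09902·27) = 8.626 mg/L
Dose 5 (95 mg at t=32 h): 95·exp(−0.09902·19) = 14.476 mg/L
Dose 6 (250 mg at t=40 h): 250·exp(−0.09902·11) = 84.119 mg/L
Dose 7 (370 mg at t=48 h): 370·exp(−0.09902·3) = 274.909 mg/L
C(51) = 2.435 + 6.439 + 3.125 + 8.626 + 14.476 + 84.119 + 274.909 = 394.129 mg/L

394.129 mg/L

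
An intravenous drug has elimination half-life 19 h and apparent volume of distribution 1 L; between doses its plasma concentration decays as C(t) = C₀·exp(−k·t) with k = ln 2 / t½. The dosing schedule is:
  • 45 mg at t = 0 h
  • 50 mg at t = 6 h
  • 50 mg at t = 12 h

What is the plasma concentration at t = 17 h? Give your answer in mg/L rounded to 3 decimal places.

99.339 mg/L

k = ln 2 / 19 = 0.03648 per h
Dose 1 (45 mg at t=0 h): 45·exp(−0.03648·17) = 24.203 mg/L
Dose 2 (50 mg at t=6 h): 50·exp(−0.03648·11) = 33.473 mg/L
Dose 3 (50 mg at t=12 h): 50·exp(−0.03648·5) = 41.663 mg/L
C(17) = 24.203 + 33.473 + 41.663 = 99.339 mg/L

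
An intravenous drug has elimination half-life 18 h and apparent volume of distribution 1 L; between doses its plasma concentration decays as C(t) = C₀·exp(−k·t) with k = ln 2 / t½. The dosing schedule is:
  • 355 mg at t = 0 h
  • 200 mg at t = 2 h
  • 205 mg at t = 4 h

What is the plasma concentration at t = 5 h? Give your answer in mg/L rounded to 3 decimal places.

k = ln 2 / 18 = 0.03851 per h
Dose 1 (355 mg at t=0 h): 355·exp(−0.03851·5) = 292.826 mg/L
Dose 2 (200 mg at t=2 h): 200·exp(−0.03851·3) = 178.180 mg/L
Dose 3 (205 mg at t=4 h): 205·exp(−0.03851·1) = 197.256 mg/L
C(5) = 292.826 + 178.180 + 197.256 = 668.261 mg/L

668.261 mg/L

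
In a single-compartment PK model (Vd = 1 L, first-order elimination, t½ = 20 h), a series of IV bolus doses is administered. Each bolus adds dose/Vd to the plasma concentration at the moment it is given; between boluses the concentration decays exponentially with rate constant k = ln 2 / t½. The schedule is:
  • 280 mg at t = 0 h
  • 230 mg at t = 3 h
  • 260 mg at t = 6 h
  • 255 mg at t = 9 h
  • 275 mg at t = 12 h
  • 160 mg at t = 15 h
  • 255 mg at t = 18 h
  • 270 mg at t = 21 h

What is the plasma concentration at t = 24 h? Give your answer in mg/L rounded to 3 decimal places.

k = ln 2 / 20 = 0.03466 per h
Dose 1 (280 mg at t=0 h): 280·exp(−0.03466·24) = 121.877 mg/L
Dose 2 (230 mg at t=3 h): 230·exp(−0.03466·21) = 111.083 mg/L
Dose 3 (260 mg at t=6 h): 260·exp(−0.03466·18) = 139.331 mg/L
Dose 4 (255 mg at t=9 h): 255·exp(−0.03466·15) = 151.624 mg/L
Dose 5 (275 mg at t=12 h): 275·exp(−0.03466·12) = 181.432 mg/L
Dose 6 (160 mg at t=15 h): 160·exp(−0.03466·9) = 117.127 mg/L
Dose 7 (255 mg at t=18 h): 255·exp(−0.03466·6) = 207.124 mg/L
Dose 8 (270 mg at t=21 h): 270·exp(−0.03466·3) = 243.338 mg/L
C(24) = 121.877 + 111.083 + 139.331 + 151.624 + 181.432 + 117.127 + 207.124 + 243.338 = 1272.935 mg/L

1272.935 mg/L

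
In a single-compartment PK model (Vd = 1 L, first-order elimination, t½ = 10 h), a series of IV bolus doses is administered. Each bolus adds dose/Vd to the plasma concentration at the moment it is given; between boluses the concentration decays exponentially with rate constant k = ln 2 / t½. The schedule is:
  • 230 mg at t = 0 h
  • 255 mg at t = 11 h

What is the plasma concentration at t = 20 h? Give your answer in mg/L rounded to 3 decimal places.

k = ln 2 / 10 = 0.06931 per h
Dose 1 (230 mg at t=0 h): 230·exp(−0.06931·20) = 57.500 mg/L
Dose 2 (255 mg at t=11 h): 255·exp(−0.06931·9) = 136.651 mg/L
C(20) = 57.500 + 136.651 = 194.151 mg/L

194.151 mg/L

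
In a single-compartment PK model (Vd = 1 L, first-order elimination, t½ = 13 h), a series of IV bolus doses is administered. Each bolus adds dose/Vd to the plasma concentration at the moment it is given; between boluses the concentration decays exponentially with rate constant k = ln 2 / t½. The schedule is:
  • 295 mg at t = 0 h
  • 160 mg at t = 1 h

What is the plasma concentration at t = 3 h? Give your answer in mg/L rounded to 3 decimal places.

k = ln 2 / 13 = 0.05332 per h
Dose 1 (295 mg at t=0 h): 295·exp(−0.05332·3) = 251.393 mg/L
Dose 2 (160 mg at t=1 h): 160·exp(−0.05332·2) = 143.816 mg/L
C(3) = 251.393 + 143.816 = 395.209 mg/L

395.209 mg/L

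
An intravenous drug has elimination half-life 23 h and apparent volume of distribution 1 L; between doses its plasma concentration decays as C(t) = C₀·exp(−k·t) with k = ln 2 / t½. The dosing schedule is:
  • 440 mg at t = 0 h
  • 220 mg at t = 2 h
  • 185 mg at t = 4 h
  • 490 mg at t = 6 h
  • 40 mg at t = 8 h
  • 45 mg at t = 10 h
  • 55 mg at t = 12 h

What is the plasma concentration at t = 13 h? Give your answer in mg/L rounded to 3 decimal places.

k = ln 2 / 23 = 0.03014 per h
Dose 1 (440 mg at t=0 h): 440·exp(−0.03014·13) = 297.376 mg/L
Dose 2 (220 mg at t=2 h): 220·exp(−0.03014·11) = 157.925 mg/L
Dose 3 (185 mg at t=4 h): 185·exp(−0.03014·9) = 141.051 mg/L
Dose 4 (490 mg at t=6 h): 490·exp(−0.03014·7) = 396.806 mg/L
Dose 5 (40 mg at t=8 h): 40·exp(−0.03014·5) = 34.405 mg/L
Dose 6 (45 mg at t=10 h): 45·exp(−0.03014·3) = 41.110 mg/L
Dose 7 (55 mg at t=12 h): 55·exp(−0.03014·1) = 53.367 mg/L
C(13) = 297.376 + 157.925 + 141.051 + 396.806 + 34.405 + 41.110 + 53.367 = 1122.040 mg/L

1122.040 mg/L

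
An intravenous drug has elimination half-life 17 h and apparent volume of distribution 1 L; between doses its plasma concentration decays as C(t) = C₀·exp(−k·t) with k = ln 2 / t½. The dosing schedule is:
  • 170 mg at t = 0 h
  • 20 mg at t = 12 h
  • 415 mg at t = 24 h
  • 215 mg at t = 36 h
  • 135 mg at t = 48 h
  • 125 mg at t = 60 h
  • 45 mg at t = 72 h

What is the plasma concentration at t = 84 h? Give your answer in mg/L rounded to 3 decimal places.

178.585 mg/L

k = ln 2 / 17 = 0.04077 per h
Dose 1 (170 mg at t=0 h): 170·exp(−0.04077·84) = 5.534 mg/L
Dose 2 (20 mg at t=12 h): 20·exp(−0.04077·72) = 1.062 mg/L
Dose 3 (415 mg at t=24 h): 415·exp(−0.04077·60) = 35.941 mg/L
Dose 4 (215 mg at t=36 h): 215·exp(−0.04077·48) = 30.372 mg/L
Dose 5 (135 mg at t=48 h): 135·exp(−0.04077·36) = 31.107 mg/L
Dose 6 (125 mg at t=60 h): 125·exp(−0.04077·24) = 46.981 mg/L
Dose 7 (45 mg at t=72 h): 45·exp(−0.04077·12) = 27.588 mg/L
C(84) = 5.534 + 1.062 + 35.941 + 30.372 + 31.107 + 46.981 + 27.588 = 178.585 mg/L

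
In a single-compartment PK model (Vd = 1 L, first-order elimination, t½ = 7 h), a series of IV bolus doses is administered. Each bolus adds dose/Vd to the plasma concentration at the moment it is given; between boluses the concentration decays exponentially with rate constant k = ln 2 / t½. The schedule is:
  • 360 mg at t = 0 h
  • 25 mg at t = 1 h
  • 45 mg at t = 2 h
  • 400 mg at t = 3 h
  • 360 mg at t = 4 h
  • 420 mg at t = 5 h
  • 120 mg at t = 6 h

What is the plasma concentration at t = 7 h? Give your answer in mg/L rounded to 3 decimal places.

1211.116 mg/L

k = ln 2 / 7 = 0.09902 per h
Dose 1 (360 mg at t=0 h): 360·exp(−0.09902·7) = 180.000 mg/L
Dose 2 (25 mg at t=1 h): 25·exp(−0.09902·6) = 13.801 mg/L
Dose 3 (45 mg at t=2 h): 45·exp(−0.09902·5) = 27.428 mg/L
Dose 4 (400 mg at t=3 h): 400·exp(−0.09902·4) = 269.180 mg/L
Dose 5 (360 mg at t=4 h): 360·exp(−0.09902·3) = 267.479 mg/L
Dose 6 (420 mg at t=5 h): 420·exp(−0.09902·2) = 344.541 mg/L
Dose 7 (120 mg at t=6 h): 120·exp(−0.09902·1) = 108.687 mg/L
C(7) = 180.000 + 13.801 + 27.428 + 269.180 + 267.479 + 344.541 + 108.687 = 1211.116 mg/L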